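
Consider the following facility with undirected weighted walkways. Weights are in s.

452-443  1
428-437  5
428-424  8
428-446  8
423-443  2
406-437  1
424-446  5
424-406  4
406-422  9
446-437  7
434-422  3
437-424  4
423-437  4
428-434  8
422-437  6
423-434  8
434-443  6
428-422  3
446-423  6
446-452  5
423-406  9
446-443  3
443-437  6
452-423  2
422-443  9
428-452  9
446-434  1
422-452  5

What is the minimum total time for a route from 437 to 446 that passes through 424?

9 s

Shortest 437→424: 437–424 = 4
Best 424 to 446: 424–446 costing 5
Total via 424: 4 + 5 = 9 s.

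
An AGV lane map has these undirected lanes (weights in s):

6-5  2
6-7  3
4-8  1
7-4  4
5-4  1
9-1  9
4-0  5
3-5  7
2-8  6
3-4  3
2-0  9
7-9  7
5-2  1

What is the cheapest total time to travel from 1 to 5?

21 s

Candidate routes:
1 - 9 - 7 - 4 - 8 - 2 - 5: 9+7+4+1+6+1 = 28
1 - 9 - 7 - 6 - 5: 9+7+3+2 = 21
The minimum is 21 s via 1 - 9 - 7 - 6 - 5.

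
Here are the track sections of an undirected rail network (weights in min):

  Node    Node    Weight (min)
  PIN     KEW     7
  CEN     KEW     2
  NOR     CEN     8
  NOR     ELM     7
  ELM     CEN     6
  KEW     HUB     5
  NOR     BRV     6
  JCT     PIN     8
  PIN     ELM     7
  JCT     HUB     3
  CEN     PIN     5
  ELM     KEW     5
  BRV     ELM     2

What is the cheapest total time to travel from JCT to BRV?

Compare a few routes:
JCT → HUB → KEW → CEN → ELM → BRV: 3+5+2+6+2 = 18
JCT → PIN → ELM → BRV: 8+7+2 = 17
JCT → HUB → KEW → ELM → BRV: 3+5+5+2 = 15
Cheapest is JCT → HUB → KEW → ELM → BRV at 15 min.

15 min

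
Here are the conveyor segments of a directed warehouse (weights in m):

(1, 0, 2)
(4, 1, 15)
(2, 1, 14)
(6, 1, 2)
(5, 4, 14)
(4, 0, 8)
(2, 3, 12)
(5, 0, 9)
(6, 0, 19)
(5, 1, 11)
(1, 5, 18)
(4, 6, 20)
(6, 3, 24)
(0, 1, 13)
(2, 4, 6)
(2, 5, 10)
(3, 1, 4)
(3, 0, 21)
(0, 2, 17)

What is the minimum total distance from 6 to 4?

Running Dijkstra from 6:
6: 0
1: 2  (via 6)
0: 4  (via 1)
5: 20  (via 1)
2: 21  (via 0)
3: 24  (via 6)
4: 27  (via 2)
Shortest route: 6–1–0–2–4 = 27 m.

27 m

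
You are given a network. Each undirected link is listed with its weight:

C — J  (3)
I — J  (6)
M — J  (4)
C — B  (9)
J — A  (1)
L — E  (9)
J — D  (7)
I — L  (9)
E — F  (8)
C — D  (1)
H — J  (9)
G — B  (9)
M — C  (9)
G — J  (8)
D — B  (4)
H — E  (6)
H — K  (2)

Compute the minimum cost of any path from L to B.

Running Dijkstra from L:
L: 0
E: 9  (via L)
I: 9  (via L)
H: 15  (via E)
J: 15  (via I)
A: 16  (via J)
F: 17  (via E)
K: 17  (via H)
C: 18  (via J)
D: 19  (via C)
M: 19  (via J)
B: 23  (via D)
Shortest route: L → I → J → C → D → B = 23.

23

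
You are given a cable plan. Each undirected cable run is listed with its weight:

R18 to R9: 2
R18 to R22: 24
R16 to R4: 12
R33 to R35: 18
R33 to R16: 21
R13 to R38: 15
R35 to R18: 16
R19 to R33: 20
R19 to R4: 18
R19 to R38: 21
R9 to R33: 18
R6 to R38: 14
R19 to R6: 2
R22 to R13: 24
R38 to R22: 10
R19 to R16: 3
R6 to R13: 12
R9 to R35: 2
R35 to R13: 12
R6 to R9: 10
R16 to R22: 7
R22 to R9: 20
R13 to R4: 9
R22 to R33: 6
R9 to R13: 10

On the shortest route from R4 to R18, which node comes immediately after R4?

Enumerating some paths:
R4 → R13 → R9 → R18: 9+10+2 = 21
R4 → R13 → R35 → R9 → R18: 9+12+2+2 = 25
Cheapest is R4 → R13 → R9 → R18 at 21.
So from R4 the first move is to R13.

R13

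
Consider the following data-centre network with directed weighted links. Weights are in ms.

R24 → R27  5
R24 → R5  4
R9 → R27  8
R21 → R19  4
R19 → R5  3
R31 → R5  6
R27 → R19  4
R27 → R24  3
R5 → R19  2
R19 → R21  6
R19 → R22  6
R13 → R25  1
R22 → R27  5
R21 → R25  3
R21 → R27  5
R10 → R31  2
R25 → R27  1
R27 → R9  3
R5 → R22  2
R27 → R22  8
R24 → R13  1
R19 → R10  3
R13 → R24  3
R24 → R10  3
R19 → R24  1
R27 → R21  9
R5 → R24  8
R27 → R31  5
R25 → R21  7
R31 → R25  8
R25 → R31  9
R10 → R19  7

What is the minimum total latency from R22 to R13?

9 ms

Candidate routes:
R22 → R27 → R31 → R5 → R19 → R24 → R13: 5+5+6+2+1+1 = 20
R22 → R27 → R19 → R24 → R13: 5+4+1+1 = 11
R22 → R27 → R24 → R13: 5+3+1 = 9
The minimum is 9 ms via R22 → R27 → R24 → R13.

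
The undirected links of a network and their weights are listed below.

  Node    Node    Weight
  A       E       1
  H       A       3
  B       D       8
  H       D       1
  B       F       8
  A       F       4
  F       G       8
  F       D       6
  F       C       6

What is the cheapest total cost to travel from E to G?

13

Settle nodes by increasing distance from E:
E: 0
A: 1  (via E)
H: 4  (via A)
D: 5  (via H)
F: 5  (via A)
C: 11  (via F)
B: 13  (via D)
G: 13  (via F)
Shortest route: E–A–F–G = 13.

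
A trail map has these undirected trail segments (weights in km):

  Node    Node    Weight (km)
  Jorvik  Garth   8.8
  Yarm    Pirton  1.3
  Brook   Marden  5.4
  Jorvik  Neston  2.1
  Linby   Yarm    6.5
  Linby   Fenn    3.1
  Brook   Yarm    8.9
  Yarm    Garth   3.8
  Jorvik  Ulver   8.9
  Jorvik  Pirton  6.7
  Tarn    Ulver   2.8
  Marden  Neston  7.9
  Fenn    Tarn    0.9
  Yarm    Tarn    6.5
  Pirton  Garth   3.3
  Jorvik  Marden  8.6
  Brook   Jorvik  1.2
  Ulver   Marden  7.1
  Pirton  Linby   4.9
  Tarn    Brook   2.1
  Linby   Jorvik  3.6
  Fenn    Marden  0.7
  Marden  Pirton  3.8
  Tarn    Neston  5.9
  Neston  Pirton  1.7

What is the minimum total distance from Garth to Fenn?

Settle nodes by increasing distance from Garth:
Garth: 0
Pirton: 3.3  (via Garth)
Yarm: 3.8  (via Garth)
Neston: 5  (via Pirton)
Jorvik: 7.1  (via Neston)
Marden: 7.1  (via Pirton)
Fenn: 7.8  (via Marden)
Shortest route: Garth → Pirton → Marden → Fenn = 7.8 km.

7.8 km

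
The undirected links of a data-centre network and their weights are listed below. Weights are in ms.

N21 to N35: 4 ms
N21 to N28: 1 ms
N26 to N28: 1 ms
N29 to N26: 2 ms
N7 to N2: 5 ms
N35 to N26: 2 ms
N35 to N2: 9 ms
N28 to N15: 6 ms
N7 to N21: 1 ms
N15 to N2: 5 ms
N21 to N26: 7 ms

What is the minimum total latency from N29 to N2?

10 ms

Shortest distances from N29:
N29: 0
N26: 2  (via N29)
N28: 3  (via N26)
N35: 4  (via N26)
N21: 4  (via N28)
N7: 5  (via N21)
N15: 9  (via N28)
N2: 10  (via N7)
Shortest route: N29 → N26 → N28 → N21 → N7 → N2 = 10 ms.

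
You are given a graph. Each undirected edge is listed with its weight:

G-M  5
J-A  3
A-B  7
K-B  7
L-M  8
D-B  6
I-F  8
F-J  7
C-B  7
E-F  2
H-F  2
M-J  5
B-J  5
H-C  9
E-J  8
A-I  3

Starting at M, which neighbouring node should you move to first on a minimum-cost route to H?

J

Enumerating some paths:
M - J - F - H: 5+7+2 = 14
M - J - B - C - H: 5+5+7+9 = 26
M - J - A - I - F - H: 5+3+3+8+2 = 21
M - J - E - F - H: 5+8+2+2 = 17
The minimum is 14 via M - J - F - H.
So from M the first move is to J.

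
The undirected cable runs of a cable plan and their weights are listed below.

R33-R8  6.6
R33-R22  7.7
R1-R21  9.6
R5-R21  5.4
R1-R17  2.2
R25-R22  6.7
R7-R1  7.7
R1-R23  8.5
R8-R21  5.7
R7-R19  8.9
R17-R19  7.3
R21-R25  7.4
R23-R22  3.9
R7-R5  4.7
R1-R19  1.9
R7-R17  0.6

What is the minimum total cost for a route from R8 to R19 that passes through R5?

20.5

Best R8 to R5: R8–R21–R5 costing 11.1
Best R5 to R19: R5–R7–R17–R1–R19 costing 9.4
Total via R5: 11.1 + 9.4 = 20.5.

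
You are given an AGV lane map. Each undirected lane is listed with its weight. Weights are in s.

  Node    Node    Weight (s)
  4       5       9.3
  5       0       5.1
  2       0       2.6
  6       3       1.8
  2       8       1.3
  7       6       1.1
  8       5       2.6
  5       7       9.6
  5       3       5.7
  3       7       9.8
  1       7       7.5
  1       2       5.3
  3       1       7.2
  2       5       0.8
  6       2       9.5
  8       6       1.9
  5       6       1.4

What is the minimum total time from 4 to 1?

15.4 s

Compare a few routes:
4 - 5 - 8 - 2 - 1: 9.3+2.6+1.3+5.3 = 18.5
4 - 5 - 6 - 8 - 2 - 1: 9.3+1.4+1.9+1.3+5.3 = 19.2
4 - 5 - 2 - 1: 9.3+0.8+5.3 = 15.4
The minimum is 15.4 s via 4 - 5 - 2 - 1.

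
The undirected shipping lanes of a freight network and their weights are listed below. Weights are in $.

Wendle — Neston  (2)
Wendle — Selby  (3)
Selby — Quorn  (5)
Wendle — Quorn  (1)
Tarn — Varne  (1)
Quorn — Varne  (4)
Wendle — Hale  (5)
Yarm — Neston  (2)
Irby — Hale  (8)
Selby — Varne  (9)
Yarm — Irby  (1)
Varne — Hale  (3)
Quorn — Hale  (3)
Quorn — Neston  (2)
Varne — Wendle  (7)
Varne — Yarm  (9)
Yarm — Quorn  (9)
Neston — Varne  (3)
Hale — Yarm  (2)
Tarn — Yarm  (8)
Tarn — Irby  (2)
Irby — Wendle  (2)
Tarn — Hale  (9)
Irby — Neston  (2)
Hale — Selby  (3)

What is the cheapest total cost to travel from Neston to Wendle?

$2

Running Dijkstra from Neston:
Neston: 0
Wendle: 2  (via Neston)
Shortest route: Neston → Wendle = $2.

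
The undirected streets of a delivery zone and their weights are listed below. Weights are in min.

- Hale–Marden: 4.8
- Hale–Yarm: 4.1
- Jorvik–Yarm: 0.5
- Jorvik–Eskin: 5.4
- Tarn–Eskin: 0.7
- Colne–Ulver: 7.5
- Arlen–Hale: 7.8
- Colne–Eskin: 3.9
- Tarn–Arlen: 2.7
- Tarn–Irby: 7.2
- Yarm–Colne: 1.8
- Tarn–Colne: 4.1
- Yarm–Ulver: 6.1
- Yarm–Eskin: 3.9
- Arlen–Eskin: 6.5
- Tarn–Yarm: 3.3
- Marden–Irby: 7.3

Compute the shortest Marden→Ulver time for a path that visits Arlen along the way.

Shortest Marden→Arlen: Marden → Hale → Arlen = 12.6
Shortest Arlen→Ulver: Arlen → Tarn → Yarm → Ulver = 12.1
Total via Arlen: 12.6 + 12.1 = 24.7 min.

24.7 min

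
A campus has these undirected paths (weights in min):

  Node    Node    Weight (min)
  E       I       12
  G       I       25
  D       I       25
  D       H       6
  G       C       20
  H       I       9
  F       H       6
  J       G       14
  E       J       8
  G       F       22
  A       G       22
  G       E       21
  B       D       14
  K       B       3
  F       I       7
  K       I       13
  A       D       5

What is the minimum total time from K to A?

22 min

Running Dijkstra from K:
K: 0
B: 3  (via K)
I: 13  (via K)
D: 17  (via B)
F: 20  (via I)
A: 22  (via D)
Shortest route: K–B–D–A = 22 min.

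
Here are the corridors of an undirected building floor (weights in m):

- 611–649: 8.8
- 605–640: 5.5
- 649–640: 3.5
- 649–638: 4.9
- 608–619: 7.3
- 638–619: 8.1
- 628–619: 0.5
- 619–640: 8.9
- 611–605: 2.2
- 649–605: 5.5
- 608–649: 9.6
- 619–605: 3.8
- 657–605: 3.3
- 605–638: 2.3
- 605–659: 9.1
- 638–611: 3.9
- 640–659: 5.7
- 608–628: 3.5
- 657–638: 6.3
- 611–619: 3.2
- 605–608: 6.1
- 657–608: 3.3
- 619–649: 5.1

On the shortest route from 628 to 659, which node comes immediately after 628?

619

Candidate routes:
628 → 619 → 611 → 605 → 659: 0.5+3.2+2.2+9.1 = 15
628 → 619 → 649 → 640 → 659: 0.5+5.1+3.5+5.7 = 14.8
628 → 619 → 605 → 659: 0.5+3.8+9.1 = 13.4
The minimum is 13.4 m via 628 → 619 → 605 → 659.
So from 628 the first move is to 619.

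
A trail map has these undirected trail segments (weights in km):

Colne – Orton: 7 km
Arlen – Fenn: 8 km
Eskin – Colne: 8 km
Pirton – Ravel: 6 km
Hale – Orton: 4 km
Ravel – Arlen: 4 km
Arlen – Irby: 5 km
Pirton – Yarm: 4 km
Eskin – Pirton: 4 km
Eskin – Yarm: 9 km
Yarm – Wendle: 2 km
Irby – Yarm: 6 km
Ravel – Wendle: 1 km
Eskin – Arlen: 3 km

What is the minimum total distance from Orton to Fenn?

26 km

Compare a few routes:
Orton → Colne → Eskin → Arlen → Fenn: 7+8+3+8 = 26
Orton → Colne → Eskin → Pirton → Ravel → Arlen → Fenn: 7+8+4+6+4+8 = 37
Cheapest is Orton → Colne → Eskin → Arlen → Fenn at 26 km.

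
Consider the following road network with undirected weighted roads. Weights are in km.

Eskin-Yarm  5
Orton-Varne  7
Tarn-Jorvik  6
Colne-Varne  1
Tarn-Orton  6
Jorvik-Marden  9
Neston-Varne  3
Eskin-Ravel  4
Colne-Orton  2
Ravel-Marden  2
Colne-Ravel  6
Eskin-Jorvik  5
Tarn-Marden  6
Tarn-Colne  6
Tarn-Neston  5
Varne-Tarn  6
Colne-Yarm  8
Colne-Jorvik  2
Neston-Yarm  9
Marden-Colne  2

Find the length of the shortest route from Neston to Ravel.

8 km

Running Dijkstra from Neston:
Neston: 0
Varne: 3  (via Neston)
Colne: 4  (via Varne)
Tarn: 5  (via Neston)
Orton: 6  (via Colne)
Marden: 6  (via Colne)
Jorvik: 6  (via Colne)
Ravel: 8  (via Marden)
Shortest route: Neston → Varne → Colne → Marden → Ravel = 8 km.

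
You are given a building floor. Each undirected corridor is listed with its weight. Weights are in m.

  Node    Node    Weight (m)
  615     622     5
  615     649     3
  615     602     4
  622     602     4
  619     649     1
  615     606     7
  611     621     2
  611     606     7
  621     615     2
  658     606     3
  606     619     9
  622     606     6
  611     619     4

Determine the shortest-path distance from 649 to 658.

13 m

Compare a few routes:
649 → 615 → 622 → 606 → 658: 3+5+6+3 = 17
649 → 619 → 611 → 606 → 658: 1+4+7+3 = 15
649 → 615 → 621 → 611 → 606 → 658: 3+2+2+7+3 = 17
649 → 619 → 606 → 658: 1+9+3 = 13
Cheapest is 649 → 619 → 606 → 658 at 13 m.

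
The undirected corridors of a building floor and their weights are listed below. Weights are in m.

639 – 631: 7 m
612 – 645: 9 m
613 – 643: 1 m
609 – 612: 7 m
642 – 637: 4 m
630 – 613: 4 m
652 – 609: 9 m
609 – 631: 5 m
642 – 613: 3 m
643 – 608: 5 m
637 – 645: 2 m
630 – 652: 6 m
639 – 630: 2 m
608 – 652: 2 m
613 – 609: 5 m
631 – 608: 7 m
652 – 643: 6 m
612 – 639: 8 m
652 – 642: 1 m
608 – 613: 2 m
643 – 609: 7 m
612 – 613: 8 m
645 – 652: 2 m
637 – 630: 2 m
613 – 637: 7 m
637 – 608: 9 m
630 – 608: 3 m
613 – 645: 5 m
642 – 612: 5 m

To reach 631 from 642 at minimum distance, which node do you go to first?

652

Enumerating some paths:
642 → 613 → 609 → 631: 3+5+5 = 13
642 → 652 → 608 → 631: 1+2+7 = 10
642 → 613 → 608 → 631: 3+2+7 = 12
The minimum is 10 m via 642 → 652 → 608 → 631.
So from 642 the first move is to 652.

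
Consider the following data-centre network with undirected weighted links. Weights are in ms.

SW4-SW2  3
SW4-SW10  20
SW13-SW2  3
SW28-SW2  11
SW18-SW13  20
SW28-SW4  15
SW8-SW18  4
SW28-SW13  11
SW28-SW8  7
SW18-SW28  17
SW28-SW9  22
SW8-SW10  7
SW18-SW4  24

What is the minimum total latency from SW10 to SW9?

Candidate routes:
SW10–SW4–SW28–SW9: 20+15+22 = 57
SW10–SW8–SW28–SW9: 7+7+22 = 36
SW10–SW8–SW18–SW28–SW9: 7+4+17+22 = 50
SW10–SW4–SW2–SW28–SW9: 20+3+11+22 = 56
The minimum is 36 ms via SW10–SW8–SW28–SW9.

36 ms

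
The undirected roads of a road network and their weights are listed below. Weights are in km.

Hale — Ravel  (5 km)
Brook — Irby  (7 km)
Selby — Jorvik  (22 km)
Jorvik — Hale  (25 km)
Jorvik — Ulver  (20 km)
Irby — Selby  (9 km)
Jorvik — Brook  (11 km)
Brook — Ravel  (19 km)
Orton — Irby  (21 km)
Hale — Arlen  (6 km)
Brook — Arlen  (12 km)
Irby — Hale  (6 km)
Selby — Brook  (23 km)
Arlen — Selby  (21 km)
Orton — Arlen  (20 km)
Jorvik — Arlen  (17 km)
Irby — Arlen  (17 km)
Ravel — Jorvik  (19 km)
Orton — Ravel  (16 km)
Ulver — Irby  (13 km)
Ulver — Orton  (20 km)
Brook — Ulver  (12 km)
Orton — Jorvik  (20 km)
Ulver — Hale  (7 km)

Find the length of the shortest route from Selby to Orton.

30 km

Enumerating some paths:
Selby → Irby → Hale → Ravel → Orton: 9+6+5+16 = 36
Selby → Irby → Orton: 9+21 = 30
Selby → Irby → Hale → Arlen → Orton: 9+6+6+20 = 41
Cheapest is Selby → Irby → Orton at 30 km.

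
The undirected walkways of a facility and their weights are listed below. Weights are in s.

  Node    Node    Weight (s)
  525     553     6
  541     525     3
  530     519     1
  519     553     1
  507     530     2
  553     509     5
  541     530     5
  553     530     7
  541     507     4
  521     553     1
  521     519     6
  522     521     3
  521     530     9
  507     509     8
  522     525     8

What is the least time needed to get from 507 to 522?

8 s

Running Dijkstra from 507:
507: 0
530: 2  (via 507)
519: 3  (via 530)
541: 4  (via 507)
553: 4  (via 519)
521: 5  (via 553)
525: 7  (via 541)
522: 8  (via 521)
Shortest route: 507–530–519–553–521–522 = 8 s.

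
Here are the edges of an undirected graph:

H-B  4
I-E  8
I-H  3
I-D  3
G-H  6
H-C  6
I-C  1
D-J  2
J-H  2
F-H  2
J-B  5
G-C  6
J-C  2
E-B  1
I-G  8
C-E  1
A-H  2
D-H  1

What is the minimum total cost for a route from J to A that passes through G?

16

Shortest J→G: J → C → G = 8
Shortest G→A: G → H → A = 8
Total via G: 8 + 8 = 16.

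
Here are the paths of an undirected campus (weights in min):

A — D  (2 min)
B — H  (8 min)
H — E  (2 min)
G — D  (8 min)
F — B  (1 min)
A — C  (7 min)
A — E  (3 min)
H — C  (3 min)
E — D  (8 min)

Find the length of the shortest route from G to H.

15 min

Settle nodes by increasing distance from G:
G: 0
D: 8  (via G)
A: 10  (via D)
E: 13  (via A)
H: 15  (via E)
Shortest route: G → D → A → E → H = 15 min.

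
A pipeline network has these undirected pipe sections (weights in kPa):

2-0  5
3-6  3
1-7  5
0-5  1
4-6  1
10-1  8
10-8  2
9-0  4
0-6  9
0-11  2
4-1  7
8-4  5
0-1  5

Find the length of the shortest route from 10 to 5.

14 kPa

Compare a few routes:
10 → 1 → 4 → 6 → 0 → 5: 8+7+1+9+1 = 26
10 → 8 → 4 → 1 → 0 → 5: 2+5+7+5+1 = 20
10 → 8 → 4 → 6 → 0 → 5: 2+5+1+9+1 = 18
10 → 1 → 0 → 5: 8+5+1 = 14
The minimum is 14 kPa via 10 → 1 → 0 → 5.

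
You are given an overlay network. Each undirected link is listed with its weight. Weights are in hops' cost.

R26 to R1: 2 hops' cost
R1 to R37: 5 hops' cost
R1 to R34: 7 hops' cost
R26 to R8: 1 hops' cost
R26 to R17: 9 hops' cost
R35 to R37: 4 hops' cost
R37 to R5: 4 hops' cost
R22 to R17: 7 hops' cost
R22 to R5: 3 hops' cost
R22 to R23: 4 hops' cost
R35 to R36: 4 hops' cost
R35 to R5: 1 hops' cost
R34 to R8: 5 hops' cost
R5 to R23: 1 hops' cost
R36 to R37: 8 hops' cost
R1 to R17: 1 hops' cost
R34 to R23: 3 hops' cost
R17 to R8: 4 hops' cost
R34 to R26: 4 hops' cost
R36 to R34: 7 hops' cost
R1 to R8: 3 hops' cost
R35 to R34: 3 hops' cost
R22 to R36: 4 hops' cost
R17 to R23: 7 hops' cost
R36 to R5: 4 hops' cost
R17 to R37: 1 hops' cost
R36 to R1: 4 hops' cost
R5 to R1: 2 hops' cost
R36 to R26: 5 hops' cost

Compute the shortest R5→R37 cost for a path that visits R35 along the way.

Best R5 to R35: R5–R35 costing 1
Shortest R35→R37: R35–R37 = 4
Total via R35: 1 + 4 = 5 hops' cost.

5 hops' cost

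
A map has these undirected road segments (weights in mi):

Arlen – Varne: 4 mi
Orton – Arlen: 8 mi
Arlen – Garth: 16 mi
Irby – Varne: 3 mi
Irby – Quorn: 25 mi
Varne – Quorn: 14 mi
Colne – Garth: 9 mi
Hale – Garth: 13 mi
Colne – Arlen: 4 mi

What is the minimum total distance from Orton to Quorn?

26 mi

Candidate routes:
Orton - Arlen - Varne - Quorn: 8+4+14 = 26
Orton - Arlen - Varne - Irby - Quorn: 8+4+3+25 = 40
The minimum is 26 mi via Orton - Arlen - Varne - Quorn.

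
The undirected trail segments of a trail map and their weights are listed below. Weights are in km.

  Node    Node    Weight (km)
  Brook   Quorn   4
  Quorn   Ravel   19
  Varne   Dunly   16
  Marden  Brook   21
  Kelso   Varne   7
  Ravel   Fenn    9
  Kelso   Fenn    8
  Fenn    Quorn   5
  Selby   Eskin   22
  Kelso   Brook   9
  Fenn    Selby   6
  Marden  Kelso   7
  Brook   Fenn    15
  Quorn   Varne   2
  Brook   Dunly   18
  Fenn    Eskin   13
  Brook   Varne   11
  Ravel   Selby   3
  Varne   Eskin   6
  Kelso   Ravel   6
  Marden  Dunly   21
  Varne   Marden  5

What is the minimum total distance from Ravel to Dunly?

29 km

Settle nodes by increasing distance from Ravel:
Ravel: 0
Selby: 3  (via Ravel)
Kelso: 6  (via Ravel)
Fenn: 9  (via Ravel)
Marden: 13  (via Kelso)
Varne: 13  (via Kelso)
Quorn: 14  (via Fenn)
Brook: 15  (via Kelso)
Eskin: 19  (via Varne)
Dunly: 29  (via Varne)
Shortest route: Ravel → Kelso → Varne → Dunly = 29 km.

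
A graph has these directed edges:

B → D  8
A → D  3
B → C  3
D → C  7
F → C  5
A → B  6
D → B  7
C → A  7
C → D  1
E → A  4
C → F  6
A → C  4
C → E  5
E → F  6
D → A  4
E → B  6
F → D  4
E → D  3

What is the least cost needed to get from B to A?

8

Settle nodes by increasing distance from B:
B: 0
C: 3  (via B)
D: 4  (via C)
A: 8  (via D)
Shortest route: B → C → D → A = 8.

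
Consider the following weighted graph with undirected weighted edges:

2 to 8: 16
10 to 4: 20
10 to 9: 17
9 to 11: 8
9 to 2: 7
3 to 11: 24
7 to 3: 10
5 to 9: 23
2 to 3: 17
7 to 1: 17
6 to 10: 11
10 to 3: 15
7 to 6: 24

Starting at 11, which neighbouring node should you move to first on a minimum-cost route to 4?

Candidate routes:
11 → 9 → 10 → 4: 8+17+20 = 45
11 → 3 → 10 → 4: 24+15+20 = 59
Cheapest is 11 → 9 → 10 → 4 at 45.
So from 11 the first move is to 9.

9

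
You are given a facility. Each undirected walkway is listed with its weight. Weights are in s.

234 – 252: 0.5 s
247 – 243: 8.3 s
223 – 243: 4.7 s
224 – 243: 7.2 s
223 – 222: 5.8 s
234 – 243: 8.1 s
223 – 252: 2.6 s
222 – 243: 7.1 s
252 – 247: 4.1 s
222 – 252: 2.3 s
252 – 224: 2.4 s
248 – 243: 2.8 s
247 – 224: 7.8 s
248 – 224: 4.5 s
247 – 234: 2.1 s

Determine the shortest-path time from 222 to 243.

7.1 s

Candidate routes:
222 - 252 - 223 - 243: 2.3+2.6+4.7 = 9.6
222 - 243: 7.1 = 7.1
Cheapest is 222 - 243 at 7.1 s.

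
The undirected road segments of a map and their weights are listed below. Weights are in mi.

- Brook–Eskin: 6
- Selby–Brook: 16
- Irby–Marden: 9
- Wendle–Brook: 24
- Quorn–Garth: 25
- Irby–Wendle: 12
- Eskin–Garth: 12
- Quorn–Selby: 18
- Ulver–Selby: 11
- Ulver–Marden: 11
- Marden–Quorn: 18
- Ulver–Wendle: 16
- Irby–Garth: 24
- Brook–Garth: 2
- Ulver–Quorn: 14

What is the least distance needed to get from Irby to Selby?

31 mi

Compare a few routes:
Irby–Wendle–Ulver–Selby: 12+16+11 = 39
Irby–Marden–Ulver–Selby: 9+11+11 = 31
Irby–Garth–Brook–Selby: 24+2+16 = 42
Irby–Marden–Quorn–Selby: 9+18+18 = 45
The minimum is 31 mi via Irby–Marden–Ulver–Selby.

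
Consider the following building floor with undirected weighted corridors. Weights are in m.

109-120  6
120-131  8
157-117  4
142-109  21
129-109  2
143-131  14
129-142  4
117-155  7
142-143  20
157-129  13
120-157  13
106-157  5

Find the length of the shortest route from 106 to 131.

26 m

Candidate routes:
106 - 157 - 129 - 109 - 120 - 131: 5+13+2+6+8 = 34
106 - 157 - 120 - 131: 5+13+8 = 26
106 - 157 - 129 - 142 - 143 - 131: 5+13+4+20+14 = 56
106 - 157 - 129 - 142 - 109 - 120 - 131: 5+13+4+21+6+8 = 57
Cheapest is 106 - 157 - 120 - 131 at 26 m.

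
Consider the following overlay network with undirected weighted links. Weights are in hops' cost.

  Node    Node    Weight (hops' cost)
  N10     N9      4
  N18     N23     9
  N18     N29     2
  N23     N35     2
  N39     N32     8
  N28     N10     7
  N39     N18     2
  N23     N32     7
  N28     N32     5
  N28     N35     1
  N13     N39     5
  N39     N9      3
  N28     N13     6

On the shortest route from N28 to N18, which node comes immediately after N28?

N35

Enumerating some paths:
N28–N35–N23–N18: 1+2+9 = 12
N28–N13–N39–N18: 6+5+2 = 13
N28–N32–N39–N18: 5+8+2 = 15
Cheapest is N28–N35–N23–N18 at 12 hops' cost.
So from N28 the first move is to N35.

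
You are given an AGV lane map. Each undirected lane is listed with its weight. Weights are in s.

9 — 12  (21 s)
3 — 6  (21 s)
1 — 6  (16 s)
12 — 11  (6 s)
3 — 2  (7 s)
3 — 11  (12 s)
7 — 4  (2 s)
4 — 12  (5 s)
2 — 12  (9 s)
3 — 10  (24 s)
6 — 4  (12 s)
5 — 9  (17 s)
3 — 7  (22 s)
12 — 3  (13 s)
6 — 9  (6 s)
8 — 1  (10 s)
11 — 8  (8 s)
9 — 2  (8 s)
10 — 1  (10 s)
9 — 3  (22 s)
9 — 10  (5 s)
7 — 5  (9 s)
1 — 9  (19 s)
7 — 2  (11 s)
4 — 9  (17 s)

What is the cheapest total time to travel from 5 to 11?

22 s

Running Dijkstra from 5:
5: 0
7: 9  (via 5)
4: 11  (via 7)
12: 16  (via 4)
9: 17  (via 5)
2: 20  (via 7)
10: 22  (via 9)
11: 22  (via 12)
Shortest route: 5 → 7 → 4 → 12 → 11 = 22 s.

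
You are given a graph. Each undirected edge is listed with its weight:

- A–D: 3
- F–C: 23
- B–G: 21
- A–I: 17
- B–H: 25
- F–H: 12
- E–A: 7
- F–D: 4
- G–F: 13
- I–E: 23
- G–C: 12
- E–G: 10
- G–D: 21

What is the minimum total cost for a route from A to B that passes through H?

44

Best A to H: A–D–F–H costing 19
Best H to B: H–B costing 25
Total via H: 19 + 25 = 44.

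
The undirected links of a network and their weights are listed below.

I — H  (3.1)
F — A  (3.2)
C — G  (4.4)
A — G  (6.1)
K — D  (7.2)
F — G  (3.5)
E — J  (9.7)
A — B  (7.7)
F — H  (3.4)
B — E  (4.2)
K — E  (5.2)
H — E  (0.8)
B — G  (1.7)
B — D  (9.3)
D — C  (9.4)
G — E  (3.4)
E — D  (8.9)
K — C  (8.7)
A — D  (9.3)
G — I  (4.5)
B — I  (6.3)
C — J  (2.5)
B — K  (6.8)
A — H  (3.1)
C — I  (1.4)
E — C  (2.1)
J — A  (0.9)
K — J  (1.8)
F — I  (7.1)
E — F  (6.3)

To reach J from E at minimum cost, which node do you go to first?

C

Enumerating some paths:
E - H - A - J: 0.8+3.1+0.9 = 4.8
E - K - J: 5.2+1.8 = 7
E - C - J: 2.1+2.5 = 4.6
The minimum is 4.6 via E - C - J.
So from E the first move is to C.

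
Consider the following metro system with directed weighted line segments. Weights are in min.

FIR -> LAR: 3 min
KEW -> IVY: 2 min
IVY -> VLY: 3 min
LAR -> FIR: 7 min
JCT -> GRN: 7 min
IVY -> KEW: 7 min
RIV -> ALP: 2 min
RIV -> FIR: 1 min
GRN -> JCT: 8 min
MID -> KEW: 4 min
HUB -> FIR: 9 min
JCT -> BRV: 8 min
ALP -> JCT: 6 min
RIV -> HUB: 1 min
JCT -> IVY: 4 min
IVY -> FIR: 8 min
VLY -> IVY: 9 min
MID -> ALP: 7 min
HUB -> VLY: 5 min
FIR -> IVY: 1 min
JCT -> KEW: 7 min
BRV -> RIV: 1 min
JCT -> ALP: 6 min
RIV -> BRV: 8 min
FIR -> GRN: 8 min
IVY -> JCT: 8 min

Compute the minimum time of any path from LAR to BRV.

Candidate routes:
LAR → FIR → GRN → JCT → BRV: 7+8+8+8 = 31
LAR → FIR → IVY → JCT → BRV: 7+1+8+8 = 24
Cheapest is LAR → FIR → IVY → JCT → BRV at 24 min.

24 min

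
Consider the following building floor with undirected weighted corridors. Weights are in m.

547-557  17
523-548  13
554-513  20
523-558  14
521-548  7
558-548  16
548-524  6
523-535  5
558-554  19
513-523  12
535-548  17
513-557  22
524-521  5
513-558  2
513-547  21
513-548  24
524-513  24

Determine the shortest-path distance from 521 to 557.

Compare a few routes:
521 → 524 → 548 → 558 → 513 → 557: 5+6+16+2+22 = 51
521 → 548 → 558 → 513 → 557: 7+16+2+22 = 47
521 → 524 → 513 → 557: 5+24+22 = 51
The minimum is 47 m via 521 → 548 → 558 → 513 → 557.

47 m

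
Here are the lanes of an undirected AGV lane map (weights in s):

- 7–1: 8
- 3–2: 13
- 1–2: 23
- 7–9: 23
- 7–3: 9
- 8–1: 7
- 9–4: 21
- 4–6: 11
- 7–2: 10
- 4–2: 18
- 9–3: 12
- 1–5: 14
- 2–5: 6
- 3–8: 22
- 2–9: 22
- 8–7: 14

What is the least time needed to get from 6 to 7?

39 s

Running Dijkstra from 6:
6: 0
4: 11  (via 6)
2: 29  (via 4)
9: 32  (via 4)
5: 35  (via 2)
7: 39  (via 2)
Shortest route: 6–4–2–7 = 39 s.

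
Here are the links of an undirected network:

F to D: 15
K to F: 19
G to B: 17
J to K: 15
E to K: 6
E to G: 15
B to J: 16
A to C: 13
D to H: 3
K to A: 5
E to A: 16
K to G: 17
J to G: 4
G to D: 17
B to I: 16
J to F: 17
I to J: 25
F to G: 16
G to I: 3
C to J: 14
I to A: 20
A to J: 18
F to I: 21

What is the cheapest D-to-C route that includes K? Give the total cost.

52

Best D to K: D–F–K costing 34
Best K to C: K–A–C costing 18
Total via K: 34 + 18 = 52.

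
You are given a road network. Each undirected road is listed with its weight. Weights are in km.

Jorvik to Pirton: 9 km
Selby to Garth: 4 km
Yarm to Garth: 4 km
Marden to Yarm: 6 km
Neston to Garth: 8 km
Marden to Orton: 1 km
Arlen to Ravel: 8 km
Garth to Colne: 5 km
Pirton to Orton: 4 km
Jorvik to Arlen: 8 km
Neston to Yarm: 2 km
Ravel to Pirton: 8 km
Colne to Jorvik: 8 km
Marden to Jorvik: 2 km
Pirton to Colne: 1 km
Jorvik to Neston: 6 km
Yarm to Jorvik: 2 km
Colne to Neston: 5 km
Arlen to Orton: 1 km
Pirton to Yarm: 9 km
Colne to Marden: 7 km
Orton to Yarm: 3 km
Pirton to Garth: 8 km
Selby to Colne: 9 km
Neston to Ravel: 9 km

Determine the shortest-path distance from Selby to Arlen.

Compare a few routes:
Selby - Garth - Yarm - Orton - Arlen: 4+4+3+1 = 12
Selby - Colne - Pirton - Orton - Arlen: 9+1+4+1 = 15
Selby - Garth - Colne - Pirton - Orton - Arlen: 4+5+1+4+1 = 15
Selby - Garth - Yarm - Jorvik - Marden - Orton - Arlen: 4+4+2+2+1+1 = 14
Cheapest is Selby - Garth - Yarm - Orton - Arlen at 12 km.

12 km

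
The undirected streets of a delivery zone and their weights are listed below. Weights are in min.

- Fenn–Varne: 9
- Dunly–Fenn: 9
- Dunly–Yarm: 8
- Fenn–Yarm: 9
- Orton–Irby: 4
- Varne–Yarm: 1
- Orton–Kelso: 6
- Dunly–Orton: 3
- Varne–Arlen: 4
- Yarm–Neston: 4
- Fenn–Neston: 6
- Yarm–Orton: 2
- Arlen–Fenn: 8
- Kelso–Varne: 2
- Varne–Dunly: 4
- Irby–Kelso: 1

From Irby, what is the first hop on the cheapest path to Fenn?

Candidate routes:
Irby - Kelso - Varne - Yarm - Fenn: 1+2+1+9 = 13
Irby - Kelso - Varne - Fenn: 1+2+9 = 12
Irby - Kelso - Varne - Yarm - Neston - Fenn: 1+2+1+4+6 = 14
Irby - Kelso - Varne - Arlen - Fenn: 1+2+4+8 = 15
The minimum is 12 min via Irby - Kelso - Varne - Fenn.
So from Irby the first move is to Kelso.

Kelso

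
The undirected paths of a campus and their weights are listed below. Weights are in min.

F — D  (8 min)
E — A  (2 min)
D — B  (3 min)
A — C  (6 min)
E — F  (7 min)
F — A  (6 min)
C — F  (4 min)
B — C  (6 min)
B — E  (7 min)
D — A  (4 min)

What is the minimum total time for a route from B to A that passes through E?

Best B to E: B–E costing 7
Shortest E→A: E–A = 2
Total via E: 7 + 2 = 9 min.

9 min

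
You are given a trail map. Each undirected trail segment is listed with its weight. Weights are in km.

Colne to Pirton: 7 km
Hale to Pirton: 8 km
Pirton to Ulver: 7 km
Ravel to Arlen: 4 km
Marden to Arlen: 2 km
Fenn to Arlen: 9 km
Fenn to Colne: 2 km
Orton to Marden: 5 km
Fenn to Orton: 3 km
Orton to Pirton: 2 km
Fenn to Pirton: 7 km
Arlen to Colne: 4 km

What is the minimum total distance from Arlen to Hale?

17 km

Settle nodes by increasing distance from Arlen:
Arlen: 0
Marden: 2  (via Arlen)
Colne: 4  (via Arlen)
Ravel: 4  (via Arlen)
Fenn: 6  (via Colne)
Orton: 7  (via Marden)
Pirton: 9  (via Orton)
Ulver: 16  (via Pirton)
Hale: 17  (via Pirton)
Shortest route: Arlen → Marden → Orton → Pirton → Hale = 17 km.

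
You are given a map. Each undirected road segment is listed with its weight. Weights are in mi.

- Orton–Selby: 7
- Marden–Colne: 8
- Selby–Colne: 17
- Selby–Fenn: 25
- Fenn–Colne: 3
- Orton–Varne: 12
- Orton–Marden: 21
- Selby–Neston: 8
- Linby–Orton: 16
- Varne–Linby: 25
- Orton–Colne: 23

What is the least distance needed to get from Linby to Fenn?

Candidate routes:
Linby → Orton → Selby → Colne → Fenn: 16+7+17+3 = 43
Linby → Orton → Marden → Colne → Fenn: 16+21+8+3 = 48
Linby → Orton → Colne → Fenn: 16+23+3 = 42
Cheapest is Linby → Orton → Colne → Fenn at 42 mi.

42 mi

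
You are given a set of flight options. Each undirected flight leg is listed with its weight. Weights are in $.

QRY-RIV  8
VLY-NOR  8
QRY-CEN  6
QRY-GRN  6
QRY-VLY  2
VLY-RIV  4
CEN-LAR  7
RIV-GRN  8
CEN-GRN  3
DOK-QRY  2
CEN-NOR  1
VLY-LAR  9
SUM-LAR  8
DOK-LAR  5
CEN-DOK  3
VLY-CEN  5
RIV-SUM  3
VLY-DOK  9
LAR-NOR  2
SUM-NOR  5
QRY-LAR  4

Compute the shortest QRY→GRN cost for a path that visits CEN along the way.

Shortest QRY→CEN: QRY → DOK → CEN = 5
Shortest CEN→GRN: CEN → GRN = 3
Total via CEN: 5 + 3 = $8.

$8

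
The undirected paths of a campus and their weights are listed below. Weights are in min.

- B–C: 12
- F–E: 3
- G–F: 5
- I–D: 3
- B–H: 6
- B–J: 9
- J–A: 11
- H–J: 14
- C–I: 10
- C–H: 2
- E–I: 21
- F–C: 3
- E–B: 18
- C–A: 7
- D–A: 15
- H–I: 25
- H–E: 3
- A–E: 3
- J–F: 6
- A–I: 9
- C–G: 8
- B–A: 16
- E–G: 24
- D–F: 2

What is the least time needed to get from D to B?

13 min

Running Dijkstra from D:
D: 0
F: 2  (via D)
I: 3  (via D)
C: 5  (via F)
E: 5  (via F)
G: 7  (via F)
H: 7  (via C)
A: 8  (via E)
J: 8  (via F)
B: 13  (via H)
Shortest route: D → F → C → H → B = 13 min.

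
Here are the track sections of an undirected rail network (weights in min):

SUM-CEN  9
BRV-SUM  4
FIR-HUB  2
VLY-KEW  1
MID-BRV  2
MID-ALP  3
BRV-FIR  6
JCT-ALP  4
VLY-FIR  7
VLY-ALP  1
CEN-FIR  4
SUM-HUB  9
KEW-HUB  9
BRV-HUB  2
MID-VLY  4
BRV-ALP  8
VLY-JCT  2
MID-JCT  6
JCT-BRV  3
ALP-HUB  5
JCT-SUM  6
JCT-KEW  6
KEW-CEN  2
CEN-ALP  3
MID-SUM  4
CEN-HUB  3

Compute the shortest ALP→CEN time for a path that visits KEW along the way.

Best ALP to KEW: ALP → VLY → KEW costing 2
Best KEW to CEN: KEW → CEN costing 2
Total via KEW: 2 + 2 = 4 min.

4 min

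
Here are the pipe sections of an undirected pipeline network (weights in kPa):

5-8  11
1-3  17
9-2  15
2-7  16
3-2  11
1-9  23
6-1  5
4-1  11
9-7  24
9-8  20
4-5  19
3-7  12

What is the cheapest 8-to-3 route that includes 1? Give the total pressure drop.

58 kPa

Shortest 8→1: 8 → 5 → 4 → 1 = 41
Best 1 to 3: 1 → 3 costing 17
Total via 1: 41 + 17 = 58 kPa.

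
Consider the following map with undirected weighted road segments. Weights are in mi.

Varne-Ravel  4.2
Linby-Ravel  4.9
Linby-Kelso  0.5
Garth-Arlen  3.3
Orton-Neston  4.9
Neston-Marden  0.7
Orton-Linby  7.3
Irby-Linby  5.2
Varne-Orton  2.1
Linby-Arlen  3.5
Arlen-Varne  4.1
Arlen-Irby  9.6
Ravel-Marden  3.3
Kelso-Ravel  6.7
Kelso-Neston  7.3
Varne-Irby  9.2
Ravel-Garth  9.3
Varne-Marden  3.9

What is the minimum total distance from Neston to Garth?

Enumerating some paths:
Neston - Orton - Varne - Arlen - Garth: 4.9+2.1+4.1+3.3 = 14.4
Neston - Kelso - Linby - Arlen - Garth: 7.3+0.5+3.5+3.3 = 14.6
Neston - Marden - Varne - Arlen - Garth: 0.7+3.9+4.1+3.3 = 12
Neston - Marden - Ravel - Garth: 0.7+3.3+9.3 = 13.3
The minimum is 12 mi via Neston - Marden - Varne - Arlen - Garth.

12 mi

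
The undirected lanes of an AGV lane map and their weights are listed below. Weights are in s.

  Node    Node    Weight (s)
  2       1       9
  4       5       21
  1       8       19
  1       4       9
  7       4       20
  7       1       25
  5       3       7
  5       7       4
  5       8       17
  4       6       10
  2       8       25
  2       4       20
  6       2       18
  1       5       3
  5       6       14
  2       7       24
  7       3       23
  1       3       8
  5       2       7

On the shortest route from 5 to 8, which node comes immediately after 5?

8

Enumerating some paths:
5–8: 17 = 17
5–1–8: 3+19 = 22
The minimum is 17 s via 5–8.
So from 5 the first move is to 8.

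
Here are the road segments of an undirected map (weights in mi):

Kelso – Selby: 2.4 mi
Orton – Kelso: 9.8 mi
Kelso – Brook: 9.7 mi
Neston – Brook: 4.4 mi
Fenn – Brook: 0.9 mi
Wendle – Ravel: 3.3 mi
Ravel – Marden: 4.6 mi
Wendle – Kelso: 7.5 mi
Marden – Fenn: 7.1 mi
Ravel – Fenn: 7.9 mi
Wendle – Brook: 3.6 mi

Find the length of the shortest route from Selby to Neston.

Shortest distances from Selby:
Selby: 0
Kelso: 2.4  (via Selby)
Wendle: 9.9  (via Kelso)
Brook: 12.1  (via Kelso)
Orton: 12.2  (via Kelso)
Fenn: 13  (via Brook)
Ravel: 13.2  (via Wendle)
Neston: 16.5  (via Brook)
Shortest route: Selby–Kelso–Brook–Neston = 16.5 mi.

16.5 mi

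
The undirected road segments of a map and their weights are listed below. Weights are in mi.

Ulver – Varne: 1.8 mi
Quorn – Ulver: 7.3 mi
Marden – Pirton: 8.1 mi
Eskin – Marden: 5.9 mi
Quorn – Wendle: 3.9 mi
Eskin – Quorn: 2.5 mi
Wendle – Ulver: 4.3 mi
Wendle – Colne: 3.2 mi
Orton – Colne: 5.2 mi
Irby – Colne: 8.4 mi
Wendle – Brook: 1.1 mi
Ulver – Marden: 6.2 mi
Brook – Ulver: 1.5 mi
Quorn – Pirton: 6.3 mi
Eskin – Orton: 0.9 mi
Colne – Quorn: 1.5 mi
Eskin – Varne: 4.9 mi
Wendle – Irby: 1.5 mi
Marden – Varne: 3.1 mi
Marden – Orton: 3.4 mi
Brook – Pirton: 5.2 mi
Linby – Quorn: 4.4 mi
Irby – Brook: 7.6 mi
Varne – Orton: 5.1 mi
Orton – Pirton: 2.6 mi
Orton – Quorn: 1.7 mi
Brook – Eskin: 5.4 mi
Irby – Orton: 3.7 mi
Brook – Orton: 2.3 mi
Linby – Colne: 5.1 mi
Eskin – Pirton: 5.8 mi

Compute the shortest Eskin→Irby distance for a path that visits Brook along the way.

Shortest Eskin→Brook: Eskin → Orton → Brook = 3.2
Shortest Brook→Irby: Brook → Wendle → Irby = 2.6
Total via Brook: 3.2 + 2.6 = 5.8 mi.

5.8 mi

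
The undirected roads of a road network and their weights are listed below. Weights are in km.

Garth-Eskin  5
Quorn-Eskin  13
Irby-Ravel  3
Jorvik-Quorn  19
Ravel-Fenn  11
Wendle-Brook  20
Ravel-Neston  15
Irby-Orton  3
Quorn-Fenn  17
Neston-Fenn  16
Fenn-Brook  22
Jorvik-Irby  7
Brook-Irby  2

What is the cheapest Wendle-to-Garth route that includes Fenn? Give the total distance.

Shortest Wendle→Fenn: Wendle–Brook–Irby–Ravel–Fenn = 36
Shortest Fenn→Garth: Fenn–Quorn–Eskin–Garth = 35
Total via Fenn: 36 + 35 = 71 km.

71 km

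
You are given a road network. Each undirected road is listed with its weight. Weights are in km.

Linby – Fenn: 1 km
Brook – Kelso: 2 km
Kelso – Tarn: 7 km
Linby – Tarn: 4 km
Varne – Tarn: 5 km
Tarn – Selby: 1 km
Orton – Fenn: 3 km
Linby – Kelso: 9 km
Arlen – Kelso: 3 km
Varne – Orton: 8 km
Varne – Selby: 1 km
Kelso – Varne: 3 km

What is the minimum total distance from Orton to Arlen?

14 km

Compare a few routes:
Orton → Varne → Kelso → Arlen: 8+3+3 = 14
Orton → Fenn → Linby → Tarn → Selby → Varne → Kelso → Arlen: 3+1+4+1+1+3+3 = 16
Orton → Fenn → Linby → Kelso → Arlen: 3+1+9+3 = 16
The minimum is 14 km via Orton → Varne → Kelso → Arlen.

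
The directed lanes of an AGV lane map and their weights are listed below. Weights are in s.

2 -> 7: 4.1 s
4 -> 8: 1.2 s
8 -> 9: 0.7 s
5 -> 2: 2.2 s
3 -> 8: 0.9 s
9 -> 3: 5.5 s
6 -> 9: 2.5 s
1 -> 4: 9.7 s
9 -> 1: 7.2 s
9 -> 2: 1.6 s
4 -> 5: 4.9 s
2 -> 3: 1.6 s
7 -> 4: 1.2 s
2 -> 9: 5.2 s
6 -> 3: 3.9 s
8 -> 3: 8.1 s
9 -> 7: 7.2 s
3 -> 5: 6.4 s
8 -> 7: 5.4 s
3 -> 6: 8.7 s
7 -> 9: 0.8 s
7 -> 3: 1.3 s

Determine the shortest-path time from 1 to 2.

13.2 s

Compare a few routes:
1 → 4 → 8 → 9 → 2: 9.7+1.2+0.7+1.6 = 13.2
1 → 4 → 5 → 2: 9.7+4.9+2.2 = 16.8
1 → 4 → 8 → 7 → 9 → 2: 9.7+1.2+5.4+0.8+1.6 = 18.7
1 → 4 → 8 → 9 → 3 → 5 → 2: 9.7+1.2+0.7+5.5+6.4+2.2 = 25.7
Cheapest is 1 → 4 → 8 → 9 → 2 at 13.2 s.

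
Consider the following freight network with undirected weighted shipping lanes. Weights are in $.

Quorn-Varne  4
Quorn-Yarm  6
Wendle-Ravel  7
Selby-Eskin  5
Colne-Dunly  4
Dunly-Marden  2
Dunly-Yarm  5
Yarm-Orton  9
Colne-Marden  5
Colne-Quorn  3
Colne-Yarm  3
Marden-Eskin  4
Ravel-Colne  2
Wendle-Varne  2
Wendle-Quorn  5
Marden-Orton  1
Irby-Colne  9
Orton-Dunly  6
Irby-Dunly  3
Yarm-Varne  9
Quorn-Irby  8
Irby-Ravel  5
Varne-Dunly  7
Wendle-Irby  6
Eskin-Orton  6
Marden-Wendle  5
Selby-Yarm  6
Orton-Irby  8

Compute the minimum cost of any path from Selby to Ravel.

$11

Shortest distances from Selby:
Selby: 0
Eskin: 5  (via Selby)
Yarm: 6  (via Selby)
Colne: 9  (via Yarm)
Marden: 9  (via Eskin)
Orton: 10  (via Marden)
Ravel: 11  (via Colne)
Shortest route: Selby–Yarm–Colne–Ravel = $11.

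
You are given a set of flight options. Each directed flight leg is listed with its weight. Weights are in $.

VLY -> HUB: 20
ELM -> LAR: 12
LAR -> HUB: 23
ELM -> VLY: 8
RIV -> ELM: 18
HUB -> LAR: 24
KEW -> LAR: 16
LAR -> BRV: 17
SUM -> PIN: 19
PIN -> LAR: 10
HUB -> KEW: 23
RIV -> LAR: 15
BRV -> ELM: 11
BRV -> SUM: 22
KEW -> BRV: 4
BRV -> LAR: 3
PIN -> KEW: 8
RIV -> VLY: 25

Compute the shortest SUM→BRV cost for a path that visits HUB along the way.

$79

Best SUM to HUB: SUM → PIN → LAR → HUB costing 52
Shortest HUB→BRV: HUB → KEW → BRV = 27
Total via HUB: 52 + 27 = $79.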